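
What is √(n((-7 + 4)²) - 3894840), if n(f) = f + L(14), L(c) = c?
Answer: I*√3894817 ≈ 1973.5*I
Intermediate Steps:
n(f) = 14 + f (n(f) = f + 14 = 14 + f)
√(n((-7 + 4)²) - 3894840) = √((14 + (-7 + 4)²) - 3894840) = √((14 + (-3)²) - 3894840) = √((14 + 9) - 3894840) = √(23 - 3894840) = √(-3894817) = I*√3894817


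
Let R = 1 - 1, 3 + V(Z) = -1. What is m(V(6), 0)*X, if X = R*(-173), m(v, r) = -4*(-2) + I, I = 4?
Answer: 0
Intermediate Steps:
V(Z) = -4 (V(Z) = -3 - 1 = -4)
R = 0
m(v, r) = 12 (m(v, r) = -4*(-2) + 4 = 8 + 4 = 12)
X = 0 (X = 0*(-173) = 0)
m(V(6), 0)*X = 12*0 = 0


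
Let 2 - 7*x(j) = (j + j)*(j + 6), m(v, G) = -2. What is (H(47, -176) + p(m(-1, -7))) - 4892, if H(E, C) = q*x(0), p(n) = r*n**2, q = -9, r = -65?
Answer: -36082/7 ≈ -5154.6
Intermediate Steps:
x(j) = 2/7 - 2*j*(6 + j)/7 (x(j) = 2/7 - (j + j)*(j + 6)/7 = 2/7 - 2*j*(6 + j)/7)
p(n) = -65*n**2
H(E, C) = -18/7 (H(E, C) = -9*(2/7 - 12/7*0 - 2/7*0**2) = -9*(2/7 + 0 - 2/7*0) = -9*(2/7 + 0 + 0) = -9*2/7 = -18/7)
(H(47, -176) + p(m(-1, -7))) - 4892 = (-18/7 - 65*(-2)**2) - 4892 = (-18/7 - 65*4) - 4892 = (-18/7 - 260) - 4892 = -1838/7 - 4892 = -36082/7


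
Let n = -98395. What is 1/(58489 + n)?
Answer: -1/39906 ≈ -2.5059e-5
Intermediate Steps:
1/(58489 + n) = 1/(58489 - 98395) = 1/(-39906) = -1/39906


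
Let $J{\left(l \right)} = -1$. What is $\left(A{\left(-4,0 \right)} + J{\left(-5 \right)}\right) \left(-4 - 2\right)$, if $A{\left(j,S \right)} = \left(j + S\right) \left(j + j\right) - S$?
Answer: $-186$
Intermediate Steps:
$A{\left(j,S \right)} = - S + 2 j \left(S + j\right)$ ($A{\left(j,S \right)} = \left(S + j\right) 2 j - S = 2 j \left(S + j\right) - S = - S + 2 j \left(S + j\right)$)
$\left(A{\left(-4,0 \right)} + J{\left(-5 \right)}\right) \left(-4 - 2\right) = \left(\left(\left(-1\right) 0 + 2 \left(-4\right)^{2} + 2 \cdot 0 \left(-4\right)\right) - 1\right) \left(-4 - 2\right) = \left(\left(0 + 2 \cdot 16 + 0\right) - 1\right) \left(-4 - 2\right) = \left(\left(0 + 32 + 0\right) - 1\right) \left(-6\right) = \left(32 - 1\right) \left(-6\right) = 31 \left(-6\right) = -186$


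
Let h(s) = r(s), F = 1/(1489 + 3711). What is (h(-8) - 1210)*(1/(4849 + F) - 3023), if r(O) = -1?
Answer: 92307673588053/25214801 ≈ 3.6609e+6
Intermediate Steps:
F = 1/5200 ≈ 0.00019231
h(s) = -1
(h(-8) - 1210)*(1/(4849 + F) - 3023) = (-1 - 1210)*(1/(4849 + 1/5200) - 3023) = -1211*(1/(25214801/5200) - 3023) = -1211*(5200/25214801 - 3023) = -1211*(-76224338223/25214801) = 92307673588053/25214801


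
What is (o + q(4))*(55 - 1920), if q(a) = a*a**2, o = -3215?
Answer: 5876615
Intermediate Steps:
q(a) = a**3
(o + q(4))*(55 - 1920) = (-3215 + 4**3)*(55 - 1920) = (-3215 + 64)*(-1865) = -3151*(-1865) = 5876615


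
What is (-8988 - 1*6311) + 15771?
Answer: 472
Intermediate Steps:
(-8988 - 1*6311) + 15771 = (-8988 - 6311) + 15771 = -15299 + 15771 = 472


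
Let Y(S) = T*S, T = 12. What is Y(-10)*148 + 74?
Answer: -17686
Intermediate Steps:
Y(S) = 12*S
Y(-10)*148 + 74 = (12*(-10))*148 + 74 = -120*148 + 74 = -17760 + 74 = -17686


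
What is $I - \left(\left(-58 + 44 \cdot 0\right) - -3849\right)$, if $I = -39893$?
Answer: $-43684$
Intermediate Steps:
$I - \left(\left(-58 + 44 \cdot 0\right) - -3849\right) = -39893 - \left(\left(-58 + 44 \cdot 0\right) - -3849\right) = -39893 - \left(\left(-58 + 0\right) + 3849\right) = -39893 - \left(-58 + 3849\right) = -39893 - 3791 = -43684$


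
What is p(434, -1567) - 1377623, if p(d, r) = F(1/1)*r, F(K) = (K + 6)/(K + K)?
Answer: -2766215/2 ≈ -1.3831e+6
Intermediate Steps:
F(K) = (6 + K)/(2*K) (F(K) = (6 + K)/((2*K)) = (6 + K)*(1/(2*K)) = (6 + K)/(2*K))
p(d, r) = 7*r/2 (p(d, r) = ((6 + 1/1)/(2*(1/1)))*r = ((½)*(6 + 1)/1)*r = ((½)*1*7)*r = 7*r/2)
p(434, -1567) - 1377623 = (7/2)*(-1567) - 1377623 = -10969/2 - 1377623 = -2766215/2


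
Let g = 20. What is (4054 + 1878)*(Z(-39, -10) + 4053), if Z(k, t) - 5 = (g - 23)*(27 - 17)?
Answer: 23894096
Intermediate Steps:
Z(k, t) = -25 (Z(k, t) = 5 + (20 - 23)*(27 - 17) = 5 - 3*10 = 5 - 30 = -25)
(4054 + 1878)*(Z(-39, -10) + 4053) = (4054 + 1878)*(-25 + 4053) = 5932*4028 = 23894096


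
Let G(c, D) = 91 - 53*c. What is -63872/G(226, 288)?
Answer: 63872/11887 ≈ 5.3733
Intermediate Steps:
G(c, D) = 91 - 53*c
-63872/G(226, 288) = -63872/(91 - 53*226) = -63872/(91 - 11978) = -63872/(-11887) = -63872*(-1/11887) = 63872/11887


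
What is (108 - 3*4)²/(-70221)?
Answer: -3072/23407 ≈ -0.13124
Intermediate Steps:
(108 - 3*4)²/(-70221) = (108 - 12)²*(-1/70221) = 96²*(-1/70221) = 9216*(-1/70221) = -3072/23407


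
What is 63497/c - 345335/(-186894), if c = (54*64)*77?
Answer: 274510571/131573376 ≈ 2.0864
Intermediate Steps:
c = 266112 (c = 3456*77 = 266112)
63497/c - 345335/(-186894) = 63497/266112 - 345335/(-186894) = 63497*(1/266112) - 345335*(-1/186894) = 9071/38016 + 345335/186894 = 274510571/131573376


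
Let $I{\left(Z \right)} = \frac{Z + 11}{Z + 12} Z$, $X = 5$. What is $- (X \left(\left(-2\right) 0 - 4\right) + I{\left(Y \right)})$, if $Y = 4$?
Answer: $\frac{65}{4} \approx 16.25$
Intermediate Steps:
$I{\left(Z \right)} = \frac{Z \left(11 + Z\right)}{12 + Z}$ ($I{\left(Z \right)} = \frac{11 + Z}{12 + Z} Z = \frac{Z \left(11 + Z\right)}{12 + Z}$)
$- (X \left(\left(-2\right) 0 - 4\right) + I{\left(Y \right)}) = - (5 \left(\left(-2\right) 0 - 4\right) + \frac{4 \left(11 + 4\right)}{12 + 4}) = - (5 \left(0 - 4\right) + 4 \cdot \frac{1}{16} \cdot 15) = - (5 \left(-4\right) + 4 \cdot \frac{1}{16} \cdot 15) = - (-20 + \frac{15}{4}) = \left(-1\right) \left(- \frac{65}{4}\right) = \frac{65}{4}$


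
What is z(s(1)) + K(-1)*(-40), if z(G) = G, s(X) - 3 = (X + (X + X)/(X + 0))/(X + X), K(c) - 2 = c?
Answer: -71/2 ≈ -35.500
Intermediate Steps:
K(c) = 2 + c
s(X) = 3 + (2 + X)/(2*X) (s(X) = 3 + (X + (X + X)/(X + 0))/(X + X) = 3 + (X + (2*X)/X)/((2*X)) = 3 + (X + 2)*(1/(2*X)) = 3 + (2 + X)*(1/(2*X)) = 3 + (2 + X)/(2*X))
z(s(1)) + K(-1)*(-40) = (7/2 + 1/1) + (2 - 1)*(-40) = (7/2 + 1) + 1*(-40) = 9/2 - 40 = -71/2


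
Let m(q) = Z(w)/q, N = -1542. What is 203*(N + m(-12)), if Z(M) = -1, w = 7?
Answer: -3756109/12 ≈ -3.1301e+5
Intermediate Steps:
m(q) = -1/q
203*(N + m(-12)) = 203*(-1542 - 1/(-12)) = 203*(-1542 - 1*(-1/12)) = 203*(-1542 + 1/12) = 203*(-18503/12) = -3756109/12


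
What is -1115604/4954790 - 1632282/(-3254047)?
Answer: 2228693340696/8061559767565 ≈ 0.27646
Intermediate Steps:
-1115604/4954790 - 1632282/(-3254047) = -1115604*1/4954790 - 1632282*(-1/3254047) = -557802/2477395 + 1632282/3254047 = 2228693340696/8061559767565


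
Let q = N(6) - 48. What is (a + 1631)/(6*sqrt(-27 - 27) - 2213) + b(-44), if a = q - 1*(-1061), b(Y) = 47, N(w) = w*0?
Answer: 224416539/4899313 - 47592*I*sqrt(6)/4899313 ≈ 45.806 - 0.023794*I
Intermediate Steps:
N(w) = 0
q = -48 (q = 0 - 48 = -48)
a = 1013 (a = -48 - 1*(-1061) = -48 + 1061 = 1013)
(a + 1631)/(6*sqrt(-27 - 27) - 2213) + b(-44) = (1013 + 1631)/(6*sqrt(-27 - 27) - 2213) + 47 = 2644/(6*sqrt(-54) - 2213) + 47 = 2644/(6*(3*I*sqrt(6)) - 2213) + 47 = 2644/(18*I*sqrt(6) - 2213) + 47 = 2644/(-2213 + 18*I*sqrt(6)) + 47 = 47 + 2644/(-2213 + 18*I*sqrt(6))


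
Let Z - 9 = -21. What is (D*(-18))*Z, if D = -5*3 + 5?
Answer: -2160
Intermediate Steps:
Z = -12 (Z = 9 - 21 = -12)
D = -10 (D = -15 + 5 = -10)
(D*(-18))*Z = -10*(-18)*(-12) = 180*(-12) = -2160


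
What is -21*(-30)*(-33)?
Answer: -20790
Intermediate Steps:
-21*(-30)*(-33) = 630*(-33) = -20790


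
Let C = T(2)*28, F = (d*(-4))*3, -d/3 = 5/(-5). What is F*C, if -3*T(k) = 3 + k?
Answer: 1680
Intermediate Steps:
T(k) = -1 - k/3 (T(k) = -(3 + k)/3 = -1 - k/3)
d = 3 (d = -15/(-5) = -15*(-1)/5 = -3*(-1) = 3)
F = -36 (F = (3*(-4))*3 = -12*3 = -36)
C = -140/3 (C = (-1 - 1/3*2)*28 = (-1 - 2/3)*28 = -5/3*28 = -140/3 ≈ -46.667)
F*C = -36*(-140/3) = 1680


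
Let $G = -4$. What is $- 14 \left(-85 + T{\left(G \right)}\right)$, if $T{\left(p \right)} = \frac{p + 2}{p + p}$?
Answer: $\frac{2373}{2} \approx 1186.5$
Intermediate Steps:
$T{\left(p \right)} = \frac{2 + p}{2 p}$
$- 14 \left(-85 + T{\left(G \right)}\right) = - 14 \left(-85 + \frac{2 - 4}{2 \left(-4\right)}\right) = - 14 \left(-85 + \frac{1}{2} \left(- \frac{1}{4}\right) \left(-2\right)\right) = - 14 \left(-85 + \frac{1}{4}\right) = \left(-14\right) \left(- \frac{339}{4}\right) = \frac{2373}{2}$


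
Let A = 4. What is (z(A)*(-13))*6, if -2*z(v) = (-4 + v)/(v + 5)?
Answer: 0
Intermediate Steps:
z(v) = -(-4 + v)/(2*(5 + v)) (z(v) = -(-4 + v)/(2*(v + 5)) = -(-4 + v)/(2*(5 + v)))
(z(A)*(-13))*6 = (((4 - 1*4)/(2*(5 + 4)))*(-13))*6 = (((½)*(4 - 4)/9)*(-13))*6 = (((½)*(⅑)*0)*(-13))*6 = (0*(-13))*6 = 0*6 = 0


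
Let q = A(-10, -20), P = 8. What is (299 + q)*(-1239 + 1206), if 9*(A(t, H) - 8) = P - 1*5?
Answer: -10142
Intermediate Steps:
A(t, H) = 25/3 (A(t, H) = 8 + (8 - 1*5)/9 = 8 + (8 - 5)/9 = 8 + (⅑)*3 = 8 + ⅓ = 25/3)
q = 25/3 ≈ 8.3333
(299 + q)*(-1239 + 1206) = (299 + 25/3)*(-1239 + 1206) = (922/3)*(-33) = -10142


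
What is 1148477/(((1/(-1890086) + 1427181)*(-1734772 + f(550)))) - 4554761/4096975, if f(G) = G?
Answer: -2130743079321085912567468/1916587387088624113897425 ≈ -1.1117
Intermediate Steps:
1148477/(((1/(-1890086) + 1427181)*(-1734772 + f(550)))) - 4554761/4096975 = 1148477/(((1/(-1890086) + 1427181)*(-1734772 + 550))) - 4554761/4096975 = 1148477/(((-1/1890086 + 1427181)*(-1734222))) - 4554761*1/4096975 = 1148477/(((2697494827565/1890086)*(-1734222))) - 4554761/4096975 = 1148477/(-2339027437424714715/945043) - 4554761/4096975 = 1148477*(-945043/2339027437424714715) - 4554761/4096975 = -1085360149511/2339027437424714715 - 4554761/4096975 = -2130743079321085912567468/1916587387088624113897425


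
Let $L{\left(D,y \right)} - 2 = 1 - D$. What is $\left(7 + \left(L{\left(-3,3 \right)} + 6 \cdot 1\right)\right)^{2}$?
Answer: $361$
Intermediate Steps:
$L{\left(D,y \right)} = 3 - D$ ($L{\left(D,y \right)} = 2 - \left(-1 + D\right) = 3 - D$)
$\left(7 + \left(L{\left(-3,3 \right)} + 6 \cdot 1\right)\right)^{2} = \left(7 + \left(\left(3 - -3\right) + 6 \cdot 1\right)\right)^{2} = \left(7 + \left(\left(3 + 3\right) + 6\right)\right)^{2} = \left(7 + \left(6 + 6\right)\right)^{2} = \left(7 + 12\right)^{2} = 19^{2} = 361$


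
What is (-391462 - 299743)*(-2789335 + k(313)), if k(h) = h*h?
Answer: 1860285636030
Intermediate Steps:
k(h) = h²
(-391462 - 299743)*(-2789335 + k(313)) = (-391462 - 299743)*(-2789335 + 313²) = -691205*(-2789335 + 97969) = -691205*(-2691366) = 1860285636030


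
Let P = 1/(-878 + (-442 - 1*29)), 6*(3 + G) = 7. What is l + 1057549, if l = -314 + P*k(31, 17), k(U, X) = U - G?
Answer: 8557259893/8094 ≈ 1.0572e+6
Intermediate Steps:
G = -11/6 (G = -3 + (⅙)*7 = -3 + 7/6 = -11/6 ≈ -1.8333)
k(U, X) = 11/6 + U (k(U, X) = U - 1*(-11/6) = U + 11/6 = 11/6 + U)
P = -1/1349 (P = 1/(-878 + (-442 - 29)) = 1/(-878 - 471) = 1/(-1349) = -1/1349 ≈ -0.00074129)
l = -2541713/8094 (l = -314 - (11/6 + 31)/1349 = -314 - 1/1349*197/6 = -314 - 197/8094 = -2541713/8094 ≈ -314.02)
l + 1057549 = -2541713/8094 + 1057549 = 8557259893/8094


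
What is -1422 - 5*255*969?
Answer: -1236897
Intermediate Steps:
-1422 - 5*255*969 = -1422 - 1275*969 = -1422 - 1235475 = -1236897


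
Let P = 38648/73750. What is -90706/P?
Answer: -1672391875/9662 ≈ -1.7309e+5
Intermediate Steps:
P = 19324/36875 (P = 38648*(1/73750) = 19324/36875 ≈ 0.52404)
-90706/P = -90706/19324/36875 = -90706*36875/19324 = -1672391875/9662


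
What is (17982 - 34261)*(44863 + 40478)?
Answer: -1389266139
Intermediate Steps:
(17982 - 34261)*(44863 + 40478) = -16279*85341 = -1389266139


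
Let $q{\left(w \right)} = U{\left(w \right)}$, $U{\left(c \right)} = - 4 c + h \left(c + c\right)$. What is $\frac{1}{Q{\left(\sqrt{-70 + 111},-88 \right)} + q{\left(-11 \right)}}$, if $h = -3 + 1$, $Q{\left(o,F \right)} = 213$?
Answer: $\frac{1}{301} \approx 0.0033223$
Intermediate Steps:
$h = -2$
$U{\left(c \right)} = - 8 c$ ($U{\left(c \right)} = - 4 c - 2 \left(c + c\right) = - 4 c - 2 \cdot 2 c = - 4 c - 4 c = - 8 c$)
$q{\left(w \right)} = - 8 w$
$\frac{1}{Q{\left(\sqrt{-70 + 111},-88 \right)} + q{\left(-11 \right)}} = \frac{1}{213 - -88} = \frac{1}{213 + 88} = \frac{1}{301}$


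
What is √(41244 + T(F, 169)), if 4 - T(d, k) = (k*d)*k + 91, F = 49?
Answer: 2*I*√339583 ≈ 1165.5*I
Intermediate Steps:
T(d, k) = -87 - d*k² (T(d, k) = 4 - ((k*d)*k + 91) = 4 - ((d*k)*k + 91) = 4 - (d*k² + 91) = 4 - (91 + d*k²) = 4 + (-91 - d*k²) = -87 - d*k²)
√(41244 + T(F, 169)) = √(41244 + (-87 - 1*49*169²)) = √(41244 + (-87 - 1*49*28561)) = √(41244 + (-87 - 1399489)) = √(41244 - 1399576) = √(-1358332) = 2*I*√339583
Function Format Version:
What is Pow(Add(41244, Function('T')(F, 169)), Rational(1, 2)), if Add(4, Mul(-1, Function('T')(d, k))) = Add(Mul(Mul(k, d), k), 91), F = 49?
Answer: Mul(2, I, Pow(339583, Rational(1, 2))) ≈ Mul(1165.5, I)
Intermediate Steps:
Function('T')(d, k) = Add(-87, Mul(-1, d, Pow(k, 2))) (Function('T')(d, k) = Add(4, Mul(-1, Add(Mul(Mul(k, d), k), 91))) = Add(4, Mul(-1, Add(Mul(Mul(d, k), k), 91))) = Add(4, Mul(-1, Add(Mul(d, Pow(k, 2)), 91))) = Add(4, Mul(-1, Add(91, Mul(d, Pow(k, 2))))) = Add(4, Add(-91, Mul(-1, d, Pow(k, 2)))) = Add(-87, Mul(-1, d, Pow(k, 2))))
Pow(Add(41244, Function('T')(F, 169)), Rational(1, 2)) = Pow(Add(41244, Add(-87, Mul(-1, 49, Pow(169, 2)))), Rational(1, 2)) = Pow(Add(41244, Add(-87, Mul(-1, 49, 28561))), Rational(1, 2)) = Pow(Add(41244, Add(-87, -1399489)), Rational(1, 2)) = Pow(Add(41244, -1399576), Rational(1, 2)) = Pow(-1358332, Rational(1, 2)) = Mul(2, I, Pow(339583, Rational(1, 2)))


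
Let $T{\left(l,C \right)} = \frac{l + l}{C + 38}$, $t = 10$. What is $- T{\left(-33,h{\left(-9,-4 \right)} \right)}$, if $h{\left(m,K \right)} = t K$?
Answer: $-33$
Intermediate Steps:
$h{\left(m,K \right)} = 10 K$
$T{\left(l,C \right)} = \frac{2 l}{38 + C}$
$- T{\left(-33,h{\left(-9,-4 \right)} \right)} = - \frac{2 \left(-33\right)}{38 + 10 \left(-4\right)} = - \frac{2 \left(-33\right)}{38 - 40} = - \frac{2 \left(-33\right)}{-2} = - \frac{2 \left(-33\right) \left(-1\right)}{2} = \left(-1\right) 33 = -33$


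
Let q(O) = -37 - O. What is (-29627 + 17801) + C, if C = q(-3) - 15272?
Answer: -27132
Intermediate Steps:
C = -15306 (C = (-37 - 1*(-3)) - 15272 = (-37 + 3) - 15272 = -34 - 15272 = -15306)
(-29627 + 17801) + C = (-29627 + 17801) - 15306 = -11826 - 15306 = -27132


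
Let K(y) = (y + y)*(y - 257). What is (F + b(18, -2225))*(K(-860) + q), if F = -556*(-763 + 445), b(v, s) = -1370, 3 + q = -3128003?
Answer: -211712613508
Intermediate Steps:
q = -3128006 (q = -3 - 3128003 = -3128006)
K(y) = 2*y*(-257 + y) (K(y) = (2*y)*(-257 + y) = 2*y*(-257 + y))
F = 176808 (F = -556*(-318) = 176808)
(F + b(18, -2225))*(K(-860) + q) = (176808 - 1370)*(2*(-860)*(-257 - 860) - 3128006) = 175438*(2*(-860)*(-1117) - 3128006) = 175438*(1921240 - 3128006) = 175438*(-1206766) = -211712613508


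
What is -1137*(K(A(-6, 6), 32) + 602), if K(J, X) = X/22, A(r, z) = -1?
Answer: -7547406/11 ≈ -6.8613e+5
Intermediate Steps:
K(J, X) = X/22 (K(J, X) = X*(1/22) = X/22)
-1137*(K(A(-6, 6), 32) + 602) = -1137*((1/22)*32 + 602) = -1137*(16/11 + 602) = -1137*6638/11 = -7547406/11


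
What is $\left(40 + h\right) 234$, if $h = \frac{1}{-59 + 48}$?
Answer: $\frac{102726}{11} \approx 9338.7$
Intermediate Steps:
$h = - \frac{1}{11}$ ($h = \frac{1}{-11} = - \frac{1}{11} \approx -0.090909$)
$\left(40 + h\right) 234 = \left(40 - \frac{1}{11}\right) 234 = \frac{439}{11} \cdot 234 = \frac{102726}{11}$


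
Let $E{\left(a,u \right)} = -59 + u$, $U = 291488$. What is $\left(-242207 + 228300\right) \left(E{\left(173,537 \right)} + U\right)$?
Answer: $-4060371162$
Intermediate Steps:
$\left(-242207 + 228300\right) \left(E{\left(173,537 \right)} + U\right) = \left(-242207 + 228300\right) \left(\left(-59 + 537\right) + 291488\right) = - 13907 \left(478 + 291488\right) = \left(-13907\right) 291966 = -4060371162$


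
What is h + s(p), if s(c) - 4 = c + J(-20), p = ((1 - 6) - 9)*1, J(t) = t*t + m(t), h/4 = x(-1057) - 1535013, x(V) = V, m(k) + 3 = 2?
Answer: -6143891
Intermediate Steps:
m(k) = -1 (m(k) = -3 + 2 = -1)
h = -6144280 (h = 4*(-1057 - 1535013) = 4*(-1536070) = -6144280)
J(t) = -1 + t**2 (J(t) = t*t - 1 = t**2 - 1 = -1 + t**2)
p = -14 (p = (-5 - 9)*1 = -14*1 = -14)
s(c) = 403 + c (s(c) = 4 + (c + (-1 + (-20)**2)) = 4 + (c + (-1 + 400)) = 4 + (c + 399) = 4 + (399 + c) = 403 + c)
h + s(p) = -6144280 + (403 - 14) = -6144280 + 389 = -6143891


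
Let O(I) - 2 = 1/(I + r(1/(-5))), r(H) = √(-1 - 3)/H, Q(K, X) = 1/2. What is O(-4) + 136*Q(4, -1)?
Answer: 2029/29 + 5*I/58 ≈ 69.966 + 0.086207*I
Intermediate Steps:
Q(K, X) = ½
r(H) = 2*I/H (r(H) = √(-4)/H = (2*I)/H = 2*I/H)
O(I) = 2 + 1/(I - 10*I) (O(I) = 2 + 1/(I + 2*I/((1/(-5)))) = 2 + 1/(I + 2*I/((1*(-⅕)))) = 2 + 1/(I + 2*I/(-⅕)) = 2 + 1/(I + 2*I*(-5)) = 2 + 1/(I - 10*I))
O(-4) + 136*Q(4, -1) = (1 - 20*I + 2*(-4))/(-4 - 10*I) + 136*(½) = ((-4 + 10*I)/116)*(1 - 20*I - 8) + 68 = ((-4 + 10*I)/116)*(-7 - 20*I) + 68 = (-7 - 20*I)*(-4 + 10*I)/116 + 68 = 68 + (-7 - 20*I)*(-4 + 10*I)/116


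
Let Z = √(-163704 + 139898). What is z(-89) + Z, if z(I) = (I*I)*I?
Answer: -704969 + I*√23806 ≈ -7.0497e+5 + 154.29*I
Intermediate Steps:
z(I) = I³ (z(I) = I²*I = I³)
Z = I*√23806 (Z = √(-23806) = I*√23806 ≈ 154.29*I)
z(-89) + Z = (-89)³ + I*√23806 = -704969 + I*√23806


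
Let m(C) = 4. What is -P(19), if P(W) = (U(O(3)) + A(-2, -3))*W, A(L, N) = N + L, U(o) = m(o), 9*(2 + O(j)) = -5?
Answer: 19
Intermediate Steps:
O(j) = -23/9 (O(j) = -2 + (⅑)*(-5) = -2 - 5/9 = -23/9)
U(o) = 4
A(L, N) = L + N
P(W) = -W (P(W) = (4 + (-2 - 3))*W = (4 - 5)*W = -W)
-P(19) = -(-1)*19 = -1*(-19) = 19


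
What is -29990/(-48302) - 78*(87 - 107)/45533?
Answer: 720442895/1099667483 ≈ 0.65515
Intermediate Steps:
-29990/(-48302) - 78*(87 - 107)/45533 = -29990*(-1/48302) - 78*(-20)*(1/45533) = 14995/24151 + 1560*(1/45533) = 14995/24151 + 1560/45533 = 720442895/1099667483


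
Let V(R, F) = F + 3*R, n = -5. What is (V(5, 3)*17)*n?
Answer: -1530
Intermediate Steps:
(V(5, 3)*17)*n = ((3 + 3*5)*17)*(-5) = ((3 + 15)*17)*(-5) = (18*17)*(-5) = 306*(-5) = -1530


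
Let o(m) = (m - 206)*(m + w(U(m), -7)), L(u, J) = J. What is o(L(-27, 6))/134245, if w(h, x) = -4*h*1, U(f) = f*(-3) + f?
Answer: -2160/26849 ≈ -0.080450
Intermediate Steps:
U(f) = -2*f (U(f) = -3*f + f = -2*f)
w(h, x) = -4*h
o(m) = 9*m*(-206 + m) (o(m) = (m - 206)*(m - (-8)*m) = (-206 + m)*(m + 8*m) = (-206 + m)*(9*m) = 9*m*(-206 + m))
o(L(-27, 6))/134245 = (9*6*(-206 + 6))/134245 = (9*6*(-200))*(1/134245) = -10800*1/134245 = -2160/26849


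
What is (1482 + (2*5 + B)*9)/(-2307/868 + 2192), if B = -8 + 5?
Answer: 1341060/1900349 ≈ 0.70569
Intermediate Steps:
B = -3
(1482 + (2*5 + B)*9)/(-2307/868 + 2192) = (1482 + (2*5 - 3)*9)/(-2307/868 + 2192) = (1482 + (10 - 3)*9)/(-2307*1/868 + 2192) = (1482 + 7*9)/(-2307/868 + 2192) = (1482 + 63)/(1900349/868) = 1545*(868/1900349) = 1341060/1900349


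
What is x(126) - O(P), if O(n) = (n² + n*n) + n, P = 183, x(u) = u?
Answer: -67035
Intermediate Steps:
O(n) = n + 2*n² (O(n) = (n² + n²) + n = 2*n² + n = n + 2*n²)
x(126) - O(P) = 126 - 183*(1 + 2*183) = 126 - 183*(1 + 366) = 126 - 183*367 = 126 - 1*67161 = 126 - 67161 = -67035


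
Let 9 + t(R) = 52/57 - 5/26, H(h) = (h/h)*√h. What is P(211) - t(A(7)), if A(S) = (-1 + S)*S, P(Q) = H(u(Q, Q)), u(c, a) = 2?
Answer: 12271/1482 + √2 ≈ 9.6942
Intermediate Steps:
H(h) = √h (H(h) = 1*√h = √h)
P(Q) = √2
A(S) = S*(-1 + S)
t(R) = -12271/1482 (t(R) = -9 + (52/57 - 5/26) = -9 + 1067/1482 = -12271/1482)
P(211) - t(A(7)) = √2 - 1*(-12271/1482) = √2 + 12271/1482 = 12271/1482 + √2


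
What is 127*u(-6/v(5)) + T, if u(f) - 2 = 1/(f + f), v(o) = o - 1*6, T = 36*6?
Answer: 5767/12 ≈ 480.58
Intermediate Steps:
T = 216
v(o) = -6 + o (v(o) = o - 6 = -6 + o)
u(f) = 2 + 1/(2*f) (u(f) = 2 + 1/(f + f) = 2 + 1/(2*f))
127*u(-6/v(5)) + T = 127*(2 + 1/(2*((-6/(-6 + 5))))) + 216 = 127*(2 + 1/(2*((-6/(-1))))) + 216 = 127*(2 + 1/(2*((-6*(-1))))) + 216 = 127*(2 + (½)/6) + 216 = 127*(2 + (½)*(⅙)) + 216 = 127*(2 + 1/12) + 216 = 127*(25/12) + 216 = 3175/12 + 216 = 5767/12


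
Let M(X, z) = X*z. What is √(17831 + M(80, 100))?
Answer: √25831 ≈ 160.72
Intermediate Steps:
√(17831 + M(80, 100)) = √(17831 + 80*100) = √(17831 + 8000) = √25831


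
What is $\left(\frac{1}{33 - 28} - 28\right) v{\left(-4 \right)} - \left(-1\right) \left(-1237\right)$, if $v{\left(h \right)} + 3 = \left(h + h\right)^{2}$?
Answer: $- \frac{14664}{5} \approx -2932.8$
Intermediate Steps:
$v{\left(h \right)} = -3 + 4 h^{2}$ ($v{\left(h \right)} = -3 + \left(h + h\right)^{2} = -3 + \left(2 h\right)^{2} = -3 + 4 h^{2}$)
$\left(\frac{1}{33 - 28} - 28\right) v{\left(-4 \right)} - \left(-1\right) \left(-1237\right) = \left(\frac{1}{33 - 28} - 28\right) \left(-3 + 4 \left(-4\right)^{2}\right) - \left(-1\right) \left(-1237\right) = \left(\frac{1}{5} - 28\right) \left(-3 + 4 \cdot 16\right) - 1237 = \left(\frac{1}{5} - 28\right) \left(-3 + 64\right) - 1237 = \left(- \frac{139}{5}\right) 61 - 1237 = - \frac{8479}{5} - 1237 = - \frac{14664}{5}$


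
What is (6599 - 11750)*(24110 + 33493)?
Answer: -296713053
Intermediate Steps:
(6599 - 11750)*(24110 + 33493) = -5151*57603 = -296713053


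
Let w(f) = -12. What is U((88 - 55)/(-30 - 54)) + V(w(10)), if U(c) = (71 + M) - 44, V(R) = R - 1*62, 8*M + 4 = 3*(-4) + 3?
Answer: -389/8 ≈ -48.625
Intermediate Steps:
M = -13/8 (M = -½ + (3*(-4) + 3)/8 = -½ + (-12 + 3)/8 = -½ + (⅛)*(-9) = -½ - 9/8 = -13/8 ≈ -1.6250)
V(R) = -62 + R (V(R) = R - 62 = -62 + R)
U(c) = 203/8 (U(c) = (71 - 13/8) - 44 = 555/8 - 44 = 203/8)
U((88 - 55)/(-30 - 54)) + V(w(10)) = 203/8 + (-62 - 12) = 203/8 - 74 = -389/8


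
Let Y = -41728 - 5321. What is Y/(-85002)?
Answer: 15683/28334 ≈ 0.55350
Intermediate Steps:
Y = -47049
Y/(-85002) = -47049/(-85002) = -47049*(-1/85002) = 15683/28334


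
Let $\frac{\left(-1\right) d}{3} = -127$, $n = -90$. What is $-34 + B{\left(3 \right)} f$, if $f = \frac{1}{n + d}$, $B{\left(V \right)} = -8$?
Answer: $- \frac{9902}{291} \approx -34.027$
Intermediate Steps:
$d = 381$ ($d = \left(-3\right) \left(-127\right) = 381$)
$f = \frac{1}{291}$ ($f = \frac{1}{-90 + 381} = \frac{1}{291} \approx 0.0034364$)
$-34 + B{\left(3 \right)} f = -34 - \frac{8}{291} = - \frac{9902}{291}$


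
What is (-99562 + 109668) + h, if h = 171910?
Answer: 182016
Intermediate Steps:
(-99562 + 109668) + h = (-99562 + 109668) + 171910 = 10106 + 171910 = 182016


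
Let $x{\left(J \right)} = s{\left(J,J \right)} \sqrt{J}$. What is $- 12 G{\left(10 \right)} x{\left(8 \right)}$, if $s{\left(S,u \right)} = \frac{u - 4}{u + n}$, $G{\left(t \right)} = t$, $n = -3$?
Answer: $- 192 \sqrt{2} \approx -271.53$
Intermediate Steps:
$s{\left(S,u \right)} = \frac{-4 + u}{-3 + u}$ ($s{\left(S,u \right)} = \frac{u - 4}{u - 3} = \frac{-4 + u}{-3 + u}$)
$x{\left(J \right)} = \frac{\sqrt{J} \left(-4 + J\right)}{-3 + J}$ ($x{\left(J \right)} = \frac{-4 + J}{-3 + J} \sqrt{J} = \frac{\sqrt{J} \left(-4 + J\right)}{-3 + J}$)
$- 12 G{\left(10 \right)} x{\left(8 \right)} = \left(-12\right) 10 \frac{\sqrt{8} \left(-4 + 8\right)}{-3 + 8} = - 120 \cdot 2 \sqrt{2} \cdot \frac{1}{5} \cdot 4 = - 120 \frac{8 \sqrt{2}}{5} = - 192 \sqrt{2}$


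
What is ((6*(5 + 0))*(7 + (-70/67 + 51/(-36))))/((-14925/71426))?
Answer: -130316737/199995 ≈ -651.60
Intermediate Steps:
((6*(5 + 0))*(7 + (-70/67 + 51/(-36))))/((-14925/71426)) = ((6*5)*(7 + (-70*1/67 + 51*(-1/36))))/((-14925*1/71426)) = (30*(7 + (-70/67 - 17/12)))/(-14925/71426) = (30*(7 - 1979/804))*(-71426/14925) = (30*(3649/804))*(-71426/14925) = (18245/134)*(-71426/14925) = -130316737/199995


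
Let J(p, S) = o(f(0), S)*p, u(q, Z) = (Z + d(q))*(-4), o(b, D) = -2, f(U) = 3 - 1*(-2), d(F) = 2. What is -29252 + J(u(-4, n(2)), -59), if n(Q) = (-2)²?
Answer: -29204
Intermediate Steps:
f(U) = 5 (f(U) = 3 + 2 = 5)
n(Q) = 4
u(q, Z) = -8 - 4*Z (u(q, Z) = (Z + 2)*(-4) = (2 + Z)*(-4) = -8 - 4*Z)
J(p, S) = -2*p
-29252 + J(u(-4, n(2)), -59) = -29252 - 2*(-8 - 4*4) = -29252 - 2*(-8 - 16) = -29252 - 2*(-24) = -29252 + 48 = -29204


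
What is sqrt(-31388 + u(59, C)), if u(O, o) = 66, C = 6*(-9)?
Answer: I*sqrt(31322) ≈ 176.98*I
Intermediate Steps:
C = -54
sqrt(-31388 + u(59, C)) = sqrt(-31388 + 66) = sqrt(-31322) = I*sqrt(31322)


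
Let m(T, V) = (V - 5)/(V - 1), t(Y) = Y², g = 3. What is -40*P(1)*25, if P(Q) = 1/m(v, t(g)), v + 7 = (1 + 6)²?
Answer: -2000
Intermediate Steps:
v = 42 (v = -7 + (1 + 6)² = -7 + 7² = -7 + 49 = 42)
m(T, V) = (-5 + V)/(-1 + V)
P(Q) = 2 (P(Q) = 1/((-5 + 3²)/(-1 + 3²)) = 1/((-5 + 9)/(-1 + 9)) = 1/(4/8) = 1/((⅛)*4) = 1/(½) = 2)
-40*P(1)*25 = -40*2*25 = -80*25 = -2000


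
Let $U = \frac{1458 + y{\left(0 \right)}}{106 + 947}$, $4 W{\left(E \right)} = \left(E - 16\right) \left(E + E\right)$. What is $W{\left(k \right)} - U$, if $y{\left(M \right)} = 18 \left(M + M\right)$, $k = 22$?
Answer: $\frac{840}{13} \approx 64.615$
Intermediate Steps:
$W{\left(E \right)} = \frac{E \left(-16 + E\right)}{2}$ ($W{\left(E \right)} = \frac{\left(E - 16\right) \left(E + E\right)}{4} = \frac{\left(-16 + E\right) 2 E}{4} = \frac{2 E \left(-16 + E\right)}{4} = \frac{E \left(-16 + E\right)}{2}$)
$y{\left(M \right)} = 36 M$ ($y{\left(M \right)} = 18 \cdot 2 M = 36 M$)
$U = \frac{18}{13}$ ($U = \frac{1458 + 36 \cdot 0}{106 + 947} = \frac{1458 + 0}{1053} = 1458 \cdot \frac{1}{1053} = \frac{18}{13} \approx 1.3846$)
$W{\left(k \right)} - U = \frac{1}{2} \cdot 22 \left(-16 + 22\right) - \frac{18}{13} = \frac{1}{2} \cdot 22 \cdot 6 - \frac{18}{13} = 66 - \frac{18}{13} = \frac{840}{13}$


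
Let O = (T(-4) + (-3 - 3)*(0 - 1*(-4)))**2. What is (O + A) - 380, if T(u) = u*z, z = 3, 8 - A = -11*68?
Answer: 1672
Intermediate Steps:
A = 756 (A = 8 - (-11)*68 = 8 - 1*(-748) = 8 + 748 = 756)
T(u) = 3*u (T(u) = u*3 = 3*u)
O = 1296 (O = (3*(-4) + (-3 - 3)*(0 - 1*(-4)))**2 = (-12 - 6*(0 + 4))**2 = (-12 - 6*4)**2 = (-12 - 24)**2 = (-36)**2 = 1296)
(O + A) - 380 = (1296 + 756) - 380 = 2052 - 380 = 1672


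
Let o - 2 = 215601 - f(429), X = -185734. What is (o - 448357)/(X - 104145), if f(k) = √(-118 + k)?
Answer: 232754/289879 + √311/289879 ≈ 0.80300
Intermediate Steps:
o = 215603 - √311 (o = 2 + (215601 - √(-118 + 429)) = 2 + (215601 - √311) = 215603 - √311 ≈ 2.1559e+5)
(o - 448357)/(X - 104145) = ((215603 - √311) - 448357)/(-185734 - 104145) = (-232754 - √311)/(-289879) = (-232754 - √311)*(-1/289879) = 232754/289879 + √311/289879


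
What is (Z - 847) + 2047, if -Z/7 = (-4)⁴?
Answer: -592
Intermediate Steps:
Z = -1792 (Z = -7*(-4)⁴ = -7*256 = -1792)
(Z - 847) + 2047 = (-1792 - 847) + 2047 = -2639 + 2047 = -592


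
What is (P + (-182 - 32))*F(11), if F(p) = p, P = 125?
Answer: -979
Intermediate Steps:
(P + (-182 - 32))*F(11) = (125 + (-182 - 32))*11 = (125 - 214)*11 = -89*11 = -979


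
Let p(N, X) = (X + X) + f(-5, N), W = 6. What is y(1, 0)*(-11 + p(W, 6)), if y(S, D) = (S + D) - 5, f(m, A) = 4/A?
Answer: -20/3 ≈ -6.6667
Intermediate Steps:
y(S, D) = -5 + D + S (y(S, D) = (D + S) - 5 = -5 + D + S)
p(N, X) = 2*X + 4/N (p(N, X) = (X + X) + 4/N = 2*X + 4/N)
y(1, 0)*(-11 + p(W, 6)) = (-5 + 0 + 1)*(-11 + (2*6 + 4/6)) = -4*(-11 + (12 + 4*(⅙))) = -4*(-11 + (12 + ⅔)) = -4*(-11 + 38/3) = -4*5/3 = -20/3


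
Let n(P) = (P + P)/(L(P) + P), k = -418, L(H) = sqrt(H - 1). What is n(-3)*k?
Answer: -7524/13 - 5016*I/13 ≈ -578.77 - 385.85*I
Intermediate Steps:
L(H) = sqrt(-1 + H)
n(P) = 2*P/(P + sqrt(-1 + P)) (n(P) = (P + P)/(sqrt(-1 + P) + P) = (2*P)/(P + sqrt(-1 + P)) = 2*P/(P + sqrt(-1 + P)))
n(-3)*k = (2*(-3)/(-3 + sqrt(-1 - 3)))*(-418) = (2*(-3)/(-3 + sqrt(-4)))*(-418) = (2*(-3)/(-3 + 2*I))*(-418) = (2*(-3)*((-3 - 2*I)/13))*(-418) = (18/13 + 12*I/13)*(-418) = -7524/13 - 5016*I/13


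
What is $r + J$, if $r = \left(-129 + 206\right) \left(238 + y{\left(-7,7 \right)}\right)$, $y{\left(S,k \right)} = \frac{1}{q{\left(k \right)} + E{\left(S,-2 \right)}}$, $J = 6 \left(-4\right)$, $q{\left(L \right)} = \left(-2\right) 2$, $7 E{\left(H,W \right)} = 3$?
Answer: $\frac{457011}{25} \approx 18280.0$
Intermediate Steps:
$E{\left(H,W \right)} = \frac{3}{7}$ ($E{\left(H,W \right)} = \frac{1}{7} \cdot 3 = \frac{3}{7}$)
$q{\left(L \right)} = -4$
$J = -24$
$y{\left(S,k \right)} = - \frac{7}{25}$ ($y{\left(S,k \right)} = \frac{1}{-4 + \frac{3}{7}} = \frac{1}{- \frac{25}{7}} = - \frac{7}{25}$)
$r = \frac{457611}{25}$ ($r = \left(-129 + 206\right) \left(238 - \frac{7}{25}\right) = 77 \cdot \frac{5943}{25} = \frac{457611}{25} \approx 18304.0$)
$r + J = \frac{457611}{25} - 24 = \frac{457011}{25}$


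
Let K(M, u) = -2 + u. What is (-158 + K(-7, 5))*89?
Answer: -13795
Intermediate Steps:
(-158 + K(-7, 5))*89 = (-158 + (-2 + 5))*89 = (-158 + 3)*89 = -155*89 = -13795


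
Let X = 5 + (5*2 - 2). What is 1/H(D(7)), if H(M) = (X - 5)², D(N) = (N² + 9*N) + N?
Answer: 1/64 ≈ 0.015625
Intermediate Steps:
X = 13 (X = 5 + (10 - 2) = 5 + 8 = 13)
D(N) = N² + 10*N
H(M) = 64 (H(M) = (13 - 5)² = 8² = 64)
1/H(D(7)) = 1/64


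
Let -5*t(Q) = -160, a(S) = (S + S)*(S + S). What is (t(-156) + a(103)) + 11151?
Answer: 53619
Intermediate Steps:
a(S) = 4*S**2 (a(S) = (2*S)*(2*S) = 4*S**2)
t(Q) = 32 (t(Q) = -1/5*(-160) = 32)
(t(-156) + a(103)) + 11151 = (32 + 4*103**2) + 11151 = (32 + 4*10609) + 11151 = (32 + 42436) + 11151 = 42468 + 11151 = 53619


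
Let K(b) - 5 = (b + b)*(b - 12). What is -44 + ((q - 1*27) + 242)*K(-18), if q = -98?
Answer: 126901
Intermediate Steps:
K(b) = 5 + 2*b*(-12 + b) (K(b) = 5 + (b + b)*(b - 12) = 5 + (2*b)*(-12 + b) = 5 + 2*b*(-12 + b))
-44 + ((q - 1*27) + 242)*K(-18) = -44 + ((-98 - 1*27) + 242)*(5 - 24*(-18) + 2*(-18)²) = -44 + ((-98 - 27) + 242)*(5 + 432 + 2*324) = -44 + (-125 + 242)*(5 + 432 + 648) = -44 + 117*1085 = -44 + 126945 = 126901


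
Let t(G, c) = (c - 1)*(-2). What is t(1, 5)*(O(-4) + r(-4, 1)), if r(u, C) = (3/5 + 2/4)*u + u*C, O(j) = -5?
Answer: 536/5 ≈ 107.20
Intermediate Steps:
t(G, c) = 2 - 2*c (t(G, c) = (-1 + c)*(-2) = 2 - 2*c)
r(u, C) = 11*u/10 + C*u (r(u, C) = (3*(⅕) + 2*(¼))*u + C*u = (⅗ + ½)*u + C*u = 11*u/10 + C*u)
t(1, 5)*(O(-4) + r(-4, 1)) = (2 - 2*5)*(-5 + (⅒)*(-4)*(11 + 10*1)) = (2 - 10)*(-5 + (⅒)*(-4)*(11 + 10)) = -8*(-5 + (⅒)*(-4)*21) = -8*(-5 - 42/5) = -8*(-67/5) = 536/5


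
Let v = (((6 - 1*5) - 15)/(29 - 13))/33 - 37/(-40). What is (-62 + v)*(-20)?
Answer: 40327/33 ≈ 1222.0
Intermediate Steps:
v = 593/660 (v = (((6 - 5) - 15)/16)*(1/33) - 37*(-1/40) = ((1 - 15)*(1/16))*(1/33) + 37/40 = -14*1/16*(1/33) + 37/40 = -7/8*1/33 + 37/40 = -7/264 + 37/40 = 593/660 ≈ 0.89849)
(-62 + v)*(-20) = (-62 + 593/660)*(-20) = -40327/660*(-20) = 40327/33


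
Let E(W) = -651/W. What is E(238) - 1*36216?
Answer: -1231437/34 ≈ -36219.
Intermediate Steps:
E(238) - 1*36216 = -651/238 - 1*36216 = -651*1/238 - 36216 = -93/34 - 36216 = -1231437/34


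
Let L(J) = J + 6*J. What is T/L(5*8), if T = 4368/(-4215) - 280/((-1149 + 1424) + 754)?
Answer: -33779/7228725 ≈ -0.0046729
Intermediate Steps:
T = -270232/206535 (T = 4368*(-1/4215) - 280/(275 + 754) = -1456/1405 - 280/1029 = -1456/1405 - 280*1/1029 = -1456/1405 - 40/147 = -270232/206535 ≈ -1.3084)
L(J) = 7*J
T/L(5*8) = -270232/(206535*(7*(5*8))) = -270232/(206535*(7*40)) = -270232/206535/280 = -270232/206535*1/280 = -33779/7228725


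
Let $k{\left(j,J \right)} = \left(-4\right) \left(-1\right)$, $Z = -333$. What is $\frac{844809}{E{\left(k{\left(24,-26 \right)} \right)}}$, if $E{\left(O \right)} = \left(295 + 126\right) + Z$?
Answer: $\frac{844809}{88} \approx 9600.1$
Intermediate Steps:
$k{\left(j,J \right)} = 4$
$E{\left(O \right)} = 88$ ($E{\left(O \right)} = \left(295 + 126\right) - 333 = 421 - 333 = 88$)
$\frac{844809}{E{\left(k{\left(24,-26 \right)} \right)}} = \frac{844809}{88}$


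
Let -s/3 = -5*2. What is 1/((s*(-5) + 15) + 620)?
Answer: 1/485 ≈ 0.0020619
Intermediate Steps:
s = 30 (s = -(-15)*2 = -3*(-10) = 30)
1/((s*(-5) + 15) + 620) = 1/((30*(-5) + 15) + 620) = 1/((-150 + 15) + 620) = 1/(-135 + 620) = 1/485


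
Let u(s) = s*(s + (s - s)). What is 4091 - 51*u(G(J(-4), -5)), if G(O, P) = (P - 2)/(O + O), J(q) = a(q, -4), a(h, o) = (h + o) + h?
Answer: 784639/192 ≈ 4086.7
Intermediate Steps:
a(h, o) = o + 2*h
J(q) = -4 + 2*q
G(O, P) = (-2 + P)/(2*O) (G(O, P) = (-2 + P)/((2*O)) = (-2 + P)*(1/(2*O)) = (-2 + P)/(2*O))
u(s) = s² (u(s) = s*(s + 0) = s*s = s²)
4091 - 51*u(G(J(-4), -5)) = 4091 - 51*((-2 - 5)/(2*(-4 + 2*(-4))))² = 4091 - 51*((½)*(-7)/(-4 - 8))² = 4091 - 51*((½)*(-7)/(-12))² = 4091 - 51*((½)*(-1/12)*(-7))² = 4091 - 51*(7/24)² = 4091 - 51*49/576 = 4091 - 1*833/192 = 4091 - 833/192 = 784639/192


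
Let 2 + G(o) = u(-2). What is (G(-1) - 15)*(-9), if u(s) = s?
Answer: 171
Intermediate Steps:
G(o) = -4 (G(o) = -2 - 2 = -4)
(G(-1) - 15)*(-9) = (-4 - 15)*(-9) = -19*(-9) = 171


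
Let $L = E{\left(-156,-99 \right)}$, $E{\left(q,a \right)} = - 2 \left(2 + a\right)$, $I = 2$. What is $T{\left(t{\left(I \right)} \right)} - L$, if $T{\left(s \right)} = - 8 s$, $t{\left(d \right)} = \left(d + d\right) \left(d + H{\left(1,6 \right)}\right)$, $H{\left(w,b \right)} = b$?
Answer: $-450$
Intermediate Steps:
$t{\left(d \right)} = 2 d \left(6 + d\right)$ ($t{\left(d \right)} = \left(d + d\right) \left(d + 6\right) = 2 d \left(6 + d\right)$)
$E{\left(q,a \right)} = -4 - 2 a$
$L = 194$ ($L = -4 - -198 = -4 + 198 = 194$)
$T{\left(t{\left(I \right)} \right)} - L = - 8 \cdot 2 \cdot 2 \left(6 + 2\right) - 194 = - 8 \cdot 2 \cdot 2 \cdot 8 - 194 = \left(-8\right) 32 - 194 = -256 - 194 = -450$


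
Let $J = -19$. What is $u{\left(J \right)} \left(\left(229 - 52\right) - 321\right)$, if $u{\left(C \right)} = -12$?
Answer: $1728$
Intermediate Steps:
$u{\left(J \right)} \left(\left(229 - 52\right) - 321\right) = - 12 \left(\left(229 - 52\right) - 321\right) = - 12 \left(177 - 321\right) = \left(-12\right) \left(-144\right) = 1728$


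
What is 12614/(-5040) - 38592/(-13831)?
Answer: 1431389/4979160 ≈ 0.28748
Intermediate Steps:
12614/(-5040) - 38592/(-13831) = 12614*(-1/5040) - 38592*(-1/13831) = -901/360 + 38592/13831 = 1431389/4979160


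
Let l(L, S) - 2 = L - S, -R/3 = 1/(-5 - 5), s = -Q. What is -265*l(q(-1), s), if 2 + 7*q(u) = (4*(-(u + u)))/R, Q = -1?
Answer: -25175/21 ≈ -1198.8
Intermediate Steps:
s = 1 (s = -1*(-1) = 1)
R = 3/10 (R = -3/(-5 - 5) = -3/(-10) = -3*(-1/10) = 3/10 ≈ 0.30000)
q(u) = -2/7 - 80*u/21 (q(u) = -2/7 + ((4*(-(u + u)))/(3/10))/7 = -2/7 + ((4*(-2*u))*(10/3))/7 = -2/7 + (-8*u*(10/3))/7 = -2/7 + (-80*u/3)/7 = -2/7 - 80*u/21)
l(L, S) = 2 + L - S (l(L, S) = 2 + (L - S) = 2 + L - S)
-265*l(q(-1), s) = -265*(2 + (-2/7 - 80/21*(-1)) - 1*1) = -265*(2 + (-2/7 + 80/21) - 1) = -265*(2 + 74/21 - 1) = -265*95/21 = -25175/21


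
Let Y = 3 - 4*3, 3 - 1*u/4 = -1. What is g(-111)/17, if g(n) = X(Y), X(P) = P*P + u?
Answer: 97/17 ≈ 5.7059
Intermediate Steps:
u = 16 (u = 12 - 4*(-1) = 12 + 4 = 16)
Y = -9 (Y = 3 - 12 = -9)
X(P) = 16 + P² (X(P) = P*P + 16 = P² + 16 = 16 + P²)
g(n) = 97 (g(n) = 16 + (-9)² = 16 + 81 = 97)
g(-111)/17 = 97/17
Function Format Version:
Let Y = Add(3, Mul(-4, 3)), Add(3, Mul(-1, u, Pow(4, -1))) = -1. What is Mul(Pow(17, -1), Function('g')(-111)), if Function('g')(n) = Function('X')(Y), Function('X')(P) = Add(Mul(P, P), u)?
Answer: Rational(97, 17) ≈ 5.7059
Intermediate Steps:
u = 16 (u = Add(12, Mul(-4, -1)) = Add(12, 4) = 16)
Y = -9 (Y = Add(3, -12) = -9)
Function('X')(P) = Add(16, Pow(P, 2)) (Function('X')(P) = Add(Mul(P, P), 16) = Add(Pow(P, 2), 16) = Add(16, Pow(P, 2)))
Function('g')(n) = 97 (Function('g')(n) = Add(16, Pow(-9, 2)) = Add(16, 81) = 97)
Mul(Pow(17, -1), Function('g')(-111)) = Mul(Pow(17, -1), 97) = Mul(Rational(1, 17), 97) = Rational(97, 17)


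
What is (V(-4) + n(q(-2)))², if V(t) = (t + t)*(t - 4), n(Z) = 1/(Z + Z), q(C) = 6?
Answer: 591361/144 ≈ 4106.7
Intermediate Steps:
n(Z) = 1/(2*Z)
V(t) = 2*t*(-4 + t) (V(t) = (2*t)*(-4 + t) = 2*t*(-4 + t))
(V(-4) + n(q(-2)))² = (2*(-4)*(-4 - 4) + (½)/6)² = (2*(-4)*(-8) + (½)*(⅙))² = (64 + 1/12)² = (769/12)² = 591361/144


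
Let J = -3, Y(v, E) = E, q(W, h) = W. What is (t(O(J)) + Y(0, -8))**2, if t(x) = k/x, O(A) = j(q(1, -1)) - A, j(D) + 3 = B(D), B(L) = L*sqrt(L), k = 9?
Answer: 1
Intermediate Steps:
B(L) = L**(3/2)
j(D) = -3 + D**(3/2)
O(A) = -2 - A (O(A) = (-3 + 1**(3/2)) - A = (-3 + 1) - A = -2 - A)
t(x) = 9/x
(t(O(J)) + Y(0, -8))**2 = (9/(-2 - 1*(-3)) - 8)**2 = (9/(-2 + 3) - 8)**2 = (9/1 - 8)**2 = (9*1 - 8)**2 = (9 - 8)**2 = 1**2 = 1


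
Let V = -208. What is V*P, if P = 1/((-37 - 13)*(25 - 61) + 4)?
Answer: -52/451 ≈ -0.11530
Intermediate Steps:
P = 1/1804 (P = 1/(-50*(-36) + 4) = 1/(1800 + 4) = 1/1804 ≈ 0.00055432)
V*P = -208*1/1804 = -52/451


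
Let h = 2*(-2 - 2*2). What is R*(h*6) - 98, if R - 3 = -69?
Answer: 4654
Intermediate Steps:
R = -66 (R = 3 - 69 = -66)
h = -12 (h = 2*(-2 - 4) = 2*(-6) = -12)
R*(h*6) - 98 = -(-792)*6 - 98 = -66*(-72) - 98 = 4752 - 98 = 4654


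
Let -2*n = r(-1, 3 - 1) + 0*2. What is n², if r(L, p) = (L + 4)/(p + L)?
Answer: 9/4 ≈ 2.2500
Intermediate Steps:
r(L, p) = (4 + L)/(L + p)
n = -3/2 (n = -((4 - 1)/(-1 + (3 - 1)) + 0*2)/2 = -(3/(-1 + 2) + 0)/2 = -(3/1 + 0)/2 = -(1*3 + 0)/2 = -(3 + 0)/2 = -½*3 = -3/2 ≈ -1.5000)
n² = (-3/2)² = 9/4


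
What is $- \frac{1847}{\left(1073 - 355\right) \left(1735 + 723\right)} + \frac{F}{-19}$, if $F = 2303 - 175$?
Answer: $- \frac{197664375}{1764844} \approx -112.0$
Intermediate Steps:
$F = 2128$ ($F = 2303 - 175 = 2128$)
$- \frac{1847}{\left(1073 - 355\right) \left(1735 + 723\right)} + \frac{F}{-19} = - \frac{1847}{\left(1073 - 355\right) \left(1735 + 723\right)} + \frac{2128}{-19} = - \frac{1847}{718 \cdot 2458} + 2128 \left(- \frac{1}{19}\right) = - \frac{1847}{1764844} - 112 = - \frac{197664375}{1764844}$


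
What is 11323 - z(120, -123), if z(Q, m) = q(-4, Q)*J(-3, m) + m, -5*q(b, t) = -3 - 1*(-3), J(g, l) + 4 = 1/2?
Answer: 11446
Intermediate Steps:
J(g, l) = -7/2 (J(g, l) = -4 + 1/2 = -7/2)
q(b, t) = 0 (q(b, t) = -(-3 - 1*(-3))/5 = -(-3 + 3)/5 = -1/5*0 = 0)
z(Q, m) = m (z(Q, m) = 0*(-7/2) + m = 0 + m = m)
11323 - z(120, -123) = 11323 - 1*(-123) = 11323 + 123 = 11446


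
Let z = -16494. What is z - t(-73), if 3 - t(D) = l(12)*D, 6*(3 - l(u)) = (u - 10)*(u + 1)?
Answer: -49199/3 ≈ -16400.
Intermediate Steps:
l(u) = 3 - (1 + u)*(-10 + u)/6 (l(u) = 3 - (u - 10)*(u + 1)/6 = 3 - (-10 + u)*(1 + u)/6 = 3 - (1 + u)*(-10 + u)/6)
t(D) = 3 + 4*D/3 (t(D) = 3 - (14/3 - ⅙*12² + (3/2)*12)*D = 3 - (14/3 - ⅙*144 + 18)*D = 3 - (14/3 - 24 + 18)*D = 3 - (-4)*D/3 = 3 + 4*D/3)
z - t(-73) = -16494 - (3 + (4/3)*(-73)) = -16494 - (3 - 292/3) = -16494 - 1*(-283/3) = -16494 + 283/3 = -49199/3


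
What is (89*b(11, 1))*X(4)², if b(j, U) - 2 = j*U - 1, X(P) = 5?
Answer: 26700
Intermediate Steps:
b(j, U) = 1 + U*j (b(j, U) = 2 + (j*U - 1) = 2 + (U*j - 1) = 2 + (-1 + U*j) = 1 + U*j)
(89*b(11, 1))*X(4)² = (89*(1 + 1*11))*5² = (89*(1 + 11))*25 = (89*12)*25 = 1068*25 = 26700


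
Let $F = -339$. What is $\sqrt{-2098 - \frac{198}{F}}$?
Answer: $\frac{4 i \sqrt{1673869}}{113} \approx 45.798 i$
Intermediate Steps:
$\sqrt{-2098 - \frac{198}{F}} = \sqrt{-2098 - \frac{198}{-339}} = \sqrt{-2098 - - \frac{66}{113}} = \sqrt{-2098 + \frac{66}{113}} = \sqrt{- \frac{237008}{113}} = \frac{4 i \sqrt{1673869}}{113}$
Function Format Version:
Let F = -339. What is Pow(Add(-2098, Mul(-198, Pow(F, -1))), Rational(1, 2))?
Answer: Mul(Rational(4, 113), I, Pow(1673869, Rational(1, 2))) ≈ Mul(45.798, I)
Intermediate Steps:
Pow(Add(-2098, Mul(-198, Pow(F, -1))), Rational(1, 2)) = Pow(Add(-2098, Mul(-198, Pow(-339, -1))), Rational(1, 2)) = Pow(Add(-2098, Mul(-198, Rational(-1, 339))), Rational(1, 2)) = Pow(Add(-2098, Rational(66, 113)), Rational(1, 2)) = Pow(Rational(-237008, 113), Rational(1, 2)) = Mul(Rational(4, 113), I, Pow(1673869, Rational(1, 2)))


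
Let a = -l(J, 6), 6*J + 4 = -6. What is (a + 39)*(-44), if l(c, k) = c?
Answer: -5368/3 ≈ -1789.3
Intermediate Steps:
J = -5/3 (J = -⅔ + (⅙)*(-6) = -⅔ - 1 = -5/3 ≈ -1.6667)
a = 5/3 (a = -1*(-5/3) = 5/3 ≈ 1.6667)
(a + 39)*(-44) = (5/3 + 39)*(-44) = (122/3)*(-44) = -5368/3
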